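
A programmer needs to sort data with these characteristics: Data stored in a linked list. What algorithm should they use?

Best choice: Merge sort
Reason: Merge sort doesn't require random access; can be done in O(1) extra space for linked lists


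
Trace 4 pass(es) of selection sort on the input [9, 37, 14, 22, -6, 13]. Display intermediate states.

Pass 1: Select minimum -6 at index 4, swap -> [-6, 37, 14, 22, 9, 13]
Pass 2: Select minimum 9 at index 4, swap -> [-6, 9, 14, 22, 37, 13]
Pass 3: Select minimum 13 at index 5, swap -> [-6, 9, 13, 22, 37, 14]
Pass 4: Select minimum 14 at index 5, swap -> [-6, 9, 13, 14, 37, 22]


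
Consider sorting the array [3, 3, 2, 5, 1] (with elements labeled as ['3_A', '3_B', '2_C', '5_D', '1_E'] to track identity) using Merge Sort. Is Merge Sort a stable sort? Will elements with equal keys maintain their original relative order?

Trace Merge Sort on the labeled array (the key is the number; the letter only tracks identity):
  Merge [3_A] + [3_B] -> [3_A, 3_B]
  Merge [5_D] + [1_E] -> [1_E, 5_D]
  Merge [2_C] + [1_E, 5_D] -> [1_E, 2_C, 5_D]
  Merge [3_A, 3_B] + [1_E, 2_C, 5_D] -> [1_E, 2_C, 3_A, 3_B, 5_D]
Final order: [1_E, 2_C, 3_A, 3_B, 5_D]
Equal keys:
  value 3: originally 3_A, 3_B; after sorting 3_A, 3_B -> order preserved
All equal keys kept their original relative order. Merge Sort is stable: when the heads of the two halves are equal the merge takes from the left half first.
Answer: Stable


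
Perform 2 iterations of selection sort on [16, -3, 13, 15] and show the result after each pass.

Pass 1: Select minimum -3 at index 1, swap -> [-3, 16, 13, 15]
Pass 2: Select minimum 13 at index 2, swap -> [-3, 13, 16, 15]


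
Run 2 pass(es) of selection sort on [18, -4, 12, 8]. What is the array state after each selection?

Pass 1: Select minimum -4 at index 1, swap -> [-4, 18, 12, 8]
Pass 2: Select minimum 8 at index 3, swap -> [-4, 8, 12, 18]


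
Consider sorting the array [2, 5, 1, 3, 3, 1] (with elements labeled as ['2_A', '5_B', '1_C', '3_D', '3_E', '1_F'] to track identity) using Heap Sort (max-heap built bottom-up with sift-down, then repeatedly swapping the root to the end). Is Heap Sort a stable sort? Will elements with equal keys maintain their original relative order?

Trace Heap Sort on the labeled array (the key is the number; the letter only tracks identity):
  Build max-heap: [5_B, 3_D, 1_C, 2_A, 3_E, 1_F]
  Swap root 5_B to index 5, re-heapify first 5 -> [3_D, 3_E, 1_C, 2_A, 1_F, 5_B]
  Swap root 3_D to index 4, re-heapify first 4 -> [3_E, 2_A, 1_C, 1_F, 3_D, 5_B]
  Swap root 3_E to index 3, re-heapify first 3 -> [2_A, 1_F, 1_C, 3_E, 3_D, 5_B]
  Swap root 2_A to index 2, re-heapify first 2 -> [1_C, 1_F, 2_A, 3_E, 3_D, 5_B]
  Swap root 1_C to index 1, re-heapify first 1 -> [1_F, 1_C, 2_A, 3_E, 3_D, 5_B]
Final order: [1_F, 1_C, 2_A, 3_E, 3_D, 5_B]
Equal keys:
  value 1: originally 1_C, 1_F; after sorting 1_F, 1_C -> order changed
  value 3: originally 3_D, 3_E; after sorting 3_E, 3_D -> order changed
Equal keys were reordered, so Heap Sort is not stable: heap construction and root-to-end swaps move elements without regard to the original order of equal keys. (One such input is enough; an unstable sort may happen to preserve order on other inputs, but it gives no guarantee.)
Answer: Not stable


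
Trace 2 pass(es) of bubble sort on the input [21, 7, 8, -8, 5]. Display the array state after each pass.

After pass 1: [7, 8, -8, 5, 21] (4 swaps)
After pass 2: [7, -8, 5, 8, 21] (2 swaps)
Total swaps: 6


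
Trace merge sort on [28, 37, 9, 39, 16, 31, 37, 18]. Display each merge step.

Divide and conquer:
  Merge [28] + [37] -> [28, 37]
  Merge [9] + [39] -> [9, 39]
  Merge [28, 37] + [9, 39] -> [9, 28, 37, 39]
  Merge [16] + [31] -> [16, 31]
  Merge [37] + [18] -> [18, 37]
  Merge [16, 31] + [18, 37] -> [16, 18, 31, 37]
  Merge [9, 28, 37, 39] + [16, 18, 31, 37] -> [9, 16, 18, 28, 31, 37, 37, 39]


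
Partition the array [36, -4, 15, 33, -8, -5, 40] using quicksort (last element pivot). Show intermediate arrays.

Partition 1: pivot=40 at index 6 -> [36, -4, 15, 33, -8, -5, 40]
Partition 2: pivot=-5 at index 1 -> [-8, -5, 15, 33, 36, -4, 40]
Partition 3: pivot=-4 at index 2 -> [-8, -5, -4, 33, 36, 15, 40]
Partition 4: pivot=15 at index 3 -> [-8, -5, -4, 15, 36, 33, 40]
Partition 5: pivot=33 at index 4 -> [-8, -5, -4, 15, 33, 36, 40]


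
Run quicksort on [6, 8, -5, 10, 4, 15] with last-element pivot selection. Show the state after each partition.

Partition 1: pivot=15 at index 5 -> [6, 8, -5, 10, 4, 15]
Partition 2: pivot=4 at index 1 -> [-5, 4, 6, 10, 8, 15]
Partition 3: pivot=8 at index 3 -> [-5, 4, 6, 8, 10, 15]


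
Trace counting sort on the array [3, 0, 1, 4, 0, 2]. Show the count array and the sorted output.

Count array: [2, 1, 1, 1, 1]
(count[i] = number of elements equal to i)
Cumulative count: [2, 3, 4, 5, 6]
Sorted: [0, 0, 1, 2, 3, 4]


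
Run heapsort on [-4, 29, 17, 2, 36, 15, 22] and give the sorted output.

Build heap: [36, 29, 22, 2, -4, 15, 17]
Extract 36: [29, 17, 22, 2, -4, 15, 36]
Extract 29: [22, 17, 15, 2, -4, 29, 36]
Extract 22: [17, 2, 15, -4, 22, 29, 36]
Extract 17: [15, 2, -4, 17, 22, 29, 36]
Extract 15: [2, -4, 15, 17, 22, 29, 36]
Extract 2: [-4, 2, 15, 17, 22, 29, 36]


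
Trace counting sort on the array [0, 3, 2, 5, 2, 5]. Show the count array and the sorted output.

Count array: [1, 0, 2, 1, 0, 2]
(count[i] = number of elements equal to i)
Cumulative count: [1, 1, 3, 4, 4, 6]
Sorted: [0, 2, 2, 3, 5, 5]


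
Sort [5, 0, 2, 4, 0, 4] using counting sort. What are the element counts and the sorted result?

Count array: [2, 0, 1, 0, 2, 1]
(count[i] = number of elements equal to i)
Cumulative count: [2, 2, 3, 3, 5, 6]
Sorted: [0, 0, 2, 4, 4, 5]


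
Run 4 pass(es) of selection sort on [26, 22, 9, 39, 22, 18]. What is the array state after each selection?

Pass 1: Select minimum 9 at index 2, swap -> [9, 22, 26, 39, 22, 18]
Pass 2: Select minimum 18 at index 5, swap -> [9, 18, 26, 39, 22, 22]
Pass 3: Select minimum 22 at index 4, swap -> [9, 18, 22, 39, 26, 22]
Pass 4: Select minimum 22 at index 5, swap -> [9, 18, 22, 22, 26, 39]


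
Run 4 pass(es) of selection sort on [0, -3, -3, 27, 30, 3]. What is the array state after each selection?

Pass 1: Select minimum -3 at index 1, swap -> [-3, 0, -3, 27, 30, 3]
Pass 2: Select minimum -3 at index 2, swap -> [-3, -3, 0, 27, 30, 3]
Pass 3: Select minimum 0 at index 2, swap -> [-3, -3, 0, 27, 30, 3]
Pass 4: Select minimum 3 at index 5, swap -> [-3, -3, 0, 3, 30, 27]


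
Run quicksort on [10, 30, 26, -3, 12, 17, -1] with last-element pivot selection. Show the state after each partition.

Partition 1: pivot=-1 at index 1 -> [-3, -1, 26, 10, 12, 17, 30]
Partition 2: pivot=30 at index 6 -> [-3, -1, 26, 10, 12, 17, 30]
Partition 3: pivot=17 at index 4 -> [-3, -1, 10, 12, 17, 26, 30]
Partition 4: pivot=12 at index 3 -> [-3, -1, 10, 12, 17, 26, 30]


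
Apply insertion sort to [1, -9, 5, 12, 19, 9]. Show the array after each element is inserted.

First element 1 is already 'sorted'
Insert -9: shifted 1 elements -> [-9, 1, 5, 12, 19, 9]
Insert 5: shifted 0 elements -> [-9, 1, 5, 12, 19, 9]
Insert 12: shifted 0 elements -> [-9, 1, 5, 12, 19, 9]
Insert 19: shifted 0 elements -> [-9, 1, 5, 12, 19, 9]
Insert 9: shifted 2 elements -> [-9, 1, 5, 9, 12, 19]


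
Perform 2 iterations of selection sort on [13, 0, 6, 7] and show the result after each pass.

Pass 1: Select minimum 0 at index 1, swap -> [0, 13, 6, 7]
Pass 2: Select minimum 6 at index 2, swap -> [0, 6, 13, 7]


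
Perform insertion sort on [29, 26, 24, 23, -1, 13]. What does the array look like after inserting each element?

First element 29 is already 'sorted'
Insert 26: shifted 1 elements -> [26, 29, 24, 23, -1, 13]
Insert 24: shifted 2 elements -> [24, 26, 29, 23, -1, 13]
Insert 23: shifted 3 elements -> [23, 24, 26, 29, -1, 13]
Insert -1: shifted 4 elements -> [-1, 23, 24, 26, 29, 13]
Insert 13: shifted 4 elements -> [-1, 13, 23, 24, 26, 29]


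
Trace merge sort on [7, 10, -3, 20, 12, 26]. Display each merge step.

Divide and conquer:
  Merge [10] + [-3] -> [-3, 10]
  Merge [7] + [-3, 10] -> [-3, 7, 10]
  Merge [12] + [26] -> [12, 26]
  Merge [20] + [12, 26] -> [12, 20, 26]
  Merge [-3, 7, 10] + [12, 20, 26] -> [-3, 7, 10, 12, 20, 26]


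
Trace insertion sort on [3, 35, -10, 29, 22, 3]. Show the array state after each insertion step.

First element 3 is already 'sorted'
Insert 35: shifted 0 elements -> [3, 35, -10, 29, 22, 3]
Insert -10: shifted 2 elements -> [-10, 3, 35, 29, 22, 3]
Insert 29: shifted 1 elements -> [-10, 3, 29, 35, 22, 3]
Insert 22: shifted 2 elements -> [-10, 3, 22, 29, 35, 3]
Insert 3: shifted 3 elements -> [-10, 3, 3, 22, 29, 35]


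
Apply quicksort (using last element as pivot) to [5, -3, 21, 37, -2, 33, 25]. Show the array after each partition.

Partition 1: pivot=25 at index 4 -> [5, -3, 21, -2, 25, 33, 37]
Partition 2: pivot=-2 at index 1 -> [-3, -2, 21, 5, 25, 33, 37]
Partition 3: pivot=5 at index 2 -> [-3, -2, 5, 21, 25, 33, 37]
Partition 4: pivot=37 at index 6 -> [-3, -2, 5, 21, 25, 33, 37]


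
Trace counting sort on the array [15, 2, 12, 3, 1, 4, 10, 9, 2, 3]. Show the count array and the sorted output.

Count array: [0, 1, 2, 2, 1, 0, 0, 0, 0, 1, 1, 0, 1, 0, 0, 1]
(count[i] = number of elements equal to i)
Cumulative count: [0, 1, 3, 5, 6, 6, 6, 6, 6, 7, 8, 8, 9, 9, 9, 10]
Sorted: [1, 2, 2, 3, 3, 4, 9, 10, 12, 15]


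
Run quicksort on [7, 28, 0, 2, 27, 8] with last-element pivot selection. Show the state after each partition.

Partition 1: pivot=8 at index 3 -> [7, 0, 2, 8, 27, 28]
Partition 2: pivot=2 at index 1 -> [0, 2, 7, 8, 27, 28]
Partition 3: pivot=28 at index 5 -> [0, 2, 7, 8, 27, 28]


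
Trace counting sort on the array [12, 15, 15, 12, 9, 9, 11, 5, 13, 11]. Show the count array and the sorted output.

Count array: [0, 0, 0, 0, 0, 1, 0, 0, 0, 2, 0, 2, 2, 1, 0, 2]
(count[i] = number of elements equal to i)
Cumulative count: [0, 0, 0, 0, 0, 1, 1, 1, 1, 3, 3, 5, 7, 8, 8, 10]
Sorted: [5, 9, 9, 11, 11, 12, 12, 13, 15, 15]


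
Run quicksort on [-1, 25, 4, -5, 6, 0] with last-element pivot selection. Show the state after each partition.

Partition 1: pivot=0 at index 2 -> [-1, -5, 0, 25, 6, 4]
Partition 2: pivot=-5 at index 0 -> [-5, -1, 0, 25, 6, 4]
Partition 3: pivot=4 at index 3 -> [-5, -1, 0, 4, 6, 25]
Partition 4: pivot=25 at index 5 -> [-5, -1, 0, 4, 6, 25]


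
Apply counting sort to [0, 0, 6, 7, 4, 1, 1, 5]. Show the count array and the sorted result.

Count array: [2, 2, 0, 0, 1, 1, 1, 1]
(count[i] = number of elements equal to i)
Cumulative count: [2, 4, 4, 4, 5, 6, 7, 8]
Sorted: [0, 0, 1, 1, 4, 5, 6, 7]


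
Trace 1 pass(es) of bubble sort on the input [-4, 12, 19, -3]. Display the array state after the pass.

After pass 1: [-4, 12, -3, 19] (1 swaps)
Total swaps: 1


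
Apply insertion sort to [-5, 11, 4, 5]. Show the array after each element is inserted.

First element -5 is already 'sorted'
Insert 11: shifted 0 elements -> [-5, 11, 4, 5]
Insert 4: shifted 1 elements -> [-5, 4, 11, 5]
Insert 5: shifted 1 elements -> [-5, 4, 5, 11]


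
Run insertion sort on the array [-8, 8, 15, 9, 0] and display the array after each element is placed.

First element -8 is already 'sorted'
Insert 8: shifted 0 elements -> [-8, 8, 15, 9, 0]
Insert 15: shifted 0 elements -> [-8, 8, 15, 9, 0]
Insert 9: shifted 1 elements -> [-8, 8, 9, 15, 0]
Insert 0: shifted 3 elements -> [-8, 0, 8, 9, 15]


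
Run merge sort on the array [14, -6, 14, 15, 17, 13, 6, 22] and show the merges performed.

Divide and conquer:
  Merge [14] + [-6] -> [-6, 14]
  Merge [14] + [15] -> [14, 15]
  Merge [-6, 14] + [14, 15] -> [-6, 14, 14, 15]
  Merge [17] + [13] -> [13, 17]
  Merge [6] + [22] -> [6, 22]
  Merge [13, 17] + [6, 22] -> [6, 13, 17, 22]
  Merge [-6, 14, 14, 15] + [6, 13, 17, 22] -> [-6, 6, 13, 14, 14, 15, 17, 22]


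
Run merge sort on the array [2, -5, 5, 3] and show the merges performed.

Divide and conquer:
  Merge [2] + [-5] -> [-5, 2]
  Merge [5] + [3] -> [3, 5]
  Merge [-5, 2] + [3, 5] -> [-5, 2, 3, 5]


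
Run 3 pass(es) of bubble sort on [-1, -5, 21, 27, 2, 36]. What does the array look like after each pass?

After pass 1: [-5, -1, 21, 2, 27, 36] (2 swaps)
After pass 2: [-5, -1, 2, 21, 27, 36] (1 swaps)
After pass 3: [-5, -1, 2, 21, 27, 36] (0 swaps)
Total swaps: 3


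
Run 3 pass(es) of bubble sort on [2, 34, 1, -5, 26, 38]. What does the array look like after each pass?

After pass 1: [2, 1, -5, 26, 34, 38] (3 swaps)
After pass 2: [1, -5, 2, 26, 34, 38] (2 swaps)
After pass 3: [-5, 1, 2, 26, 34, 38] (1 swaps)
Total swaps: 6


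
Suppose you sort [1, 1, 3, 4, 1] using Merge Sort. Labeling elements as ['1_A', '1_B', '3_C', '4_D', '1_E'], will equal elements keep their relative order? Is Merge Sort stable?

Trace Merge Sort on the labeled array (the key is the number; the letter only tracks identity):
  Merge [1_A] + [1_B] -> [1_A, 1_B]
  Merge [4_D] + [1_E] -> [1_E, 4_D]
  Merge [3_C] + [1_E, 4_D] -> [1_E, 3_C, 4_D]
  Merge [1_A, 1_B] + [1_E, 3_C, 4_D] -> [1_A, 1_B, 1_E, 3_C, 4_D]
Final order: [1_A, 1_B, 1_E, 3_C, 4_D]
Equal keys:
  value 1: originally 1_A, 1_B, 1_E; after sorting 1_A, 1_B, 1_E -> order preserved
All equal keys kept their original relative order. Merge Sort is stable: when the heads of the two halves are equal the merge takes from the left half first.
Answer: Stable


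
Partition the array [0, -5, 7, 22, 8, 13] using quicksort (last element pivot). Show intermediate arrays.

Partition 1: pivot=13 at index 4 -> [0, -5, 7, 8, 13, 22]
Partition 2: pivot=8 at index 3 -> [0, -5, 7, 8, 13, 22]
Partition 3: pivot=7 at index 2 -> [0, -5, 7, 8, 13, 22]
Partition 4: pivot=-5 at index 0 -> [-5, 0, 7, 8, 13, 22]


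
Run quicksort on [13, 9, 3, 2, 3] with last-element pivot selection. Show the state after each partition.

Partition 1: pivot=3 at index 2 -> [3, 2, 3, 9, 13]
Partition 2: pivot=2 at index 0 -> [2, 3, 3, 9, 13]
Partition 3: pivot=13 at index 4 -> [2, 3, 3, 9, 13]


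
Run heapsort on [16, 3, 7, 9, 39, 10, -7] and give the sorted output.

Build heap: [39, 16, 10, 9, 3, 7, -7]
Extract 39: [16, 9, 10, -7, 3, 7, 39]
Extract 16: [10, 9, 7, -7, 3, 16, 39]
Extract 10: [9, 3, 7, -7, 10, 16, 39]
Extract 9: [7, 3, -7, 9, 10, 16, 39]
Extract 7: [3, -7, 7, 9, 10, 16, 39]
Extract 3: [-7, 3, 7, 9, 10, 16, 39]


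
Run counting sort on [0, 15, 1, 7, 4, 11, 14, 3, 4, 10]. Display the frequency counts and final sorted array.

Count array: [1, 1, 0, 1, 2, 0, 0, 1, 0, 0, 1, 1, 0, 0, 1, 1]
(count[i] = number of elements equal to i)
Cumulative count: [1, 2, 2, 3, 5, 5, 5, 6, 6, 6, 7, 8, 8, 8, 9, 10]
Sorted: [0, 1, 3, 4, 4, 7, 10, 11, 14, 15]


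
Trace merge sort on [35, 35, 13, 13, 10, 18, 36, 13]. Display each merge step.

Divide and conquer:
  Merge [35] + [35] -> [35, 35]
  Merge [13] + [13] -> [13, 13]
  Merge [35, 35] + [13, 13] -> [13, 13, 35, 35]
  Merge [10] + [18] -> [10, 18]
  Merge [36] + [13] -> [13, 36]
  Merge [10, 18] + [13, 36] -> [10, 13, 18, 36]
  Merge [13, 13, 35, 35] + [10, 13, 18, 36] -> [10, 13, 13, 13, 18, 35, 35, 36]


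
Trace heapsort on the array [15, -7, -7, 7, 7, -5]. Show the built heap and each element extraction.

Build heap: [15, 7, -5, -7, 7, -7]
Extract 15: [7, 7, -5, -7, -7, 15]
Extract 7: [7, -7, -5, -7, 7, 15]
Extract 7: [-5, -7, -7, 7, 7, 15]
Extract -5: [-7, -7, -5, 7, 7, 15]
Extract -7: [-7, -7, -5, 7, 7, 15]


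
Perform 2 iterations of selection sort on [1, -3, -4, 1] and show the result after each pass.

Pass 1: Select minimum -4 at index 2, swap -> [-4, -3, 1, 1]
Pass 2: Select minimum -3 at index 1, swap -> [-4, -3, 1, 1]


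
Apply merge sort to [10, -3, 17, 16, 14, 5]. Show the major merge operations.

Divide and conquer:
  Merge [-3] + [17] -> [-3, 17]
  Merge [10] + [-3, 17] -> [-3, 10, 17]
  Merge [14] + [5] -> [5, 14]
  Merge [16] + [5, 14] -> [5, 14, 16]
  Merge [-3, 10, 17] + [5, 14, 16] -> [-3, 5, 10, 14, 16, 17]


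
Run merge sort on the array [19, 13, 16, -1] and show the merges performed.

Divide and conquer:
  Merge [19] + [13] -> [13, 19]
  Merge [16] + [-1] -> [-1, 16]
  Merge [13, 19] + [-1, 16] -> [-1, 13, 16, 19]


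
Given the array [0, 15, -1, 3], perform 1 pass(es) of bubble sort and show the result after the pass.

After pass 1: [0, -1, 3, 15] (2 swaps)
Total swaps: 2


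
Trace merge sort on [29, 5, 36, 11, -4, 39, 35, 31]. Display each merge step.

Divide and conquer:
  Merge [29] + [5] -> [5, 29]
  Merge [36] + [11] -> [11, 36]
  Merge [5, 29] + [11, 36] -> [5, 11, 29, 36]
  Merge [-4] + [39] -> [-4, 39]
  Merge [35] + [31] -> [31, 35]
  Merge [-4, 39] + [31, 35] -> [-4, 31, 35, 39]
  Merge [5, 11, 29, 36] + [-4, 31, 35, 39] -> [-4, 5, 11, 29, 31, 35, 36, 39]


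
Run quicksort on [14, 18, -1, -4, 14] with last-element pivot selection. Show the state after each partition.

Partition 1: pivot=14 at index 3 -> [14, -1, -4, 14, 18]
Partition 2: pivot=-4 at index 0 -> [-4, -1, 14, 14, 18]
Partition 3: pivot=14 at index 2 -> [-4, -1, 14, 14, 18]


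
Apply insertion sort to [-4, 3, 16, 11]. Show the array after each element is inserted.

First element -4 is already 'sorted'
Insert 3: shifted 0 elements -> [-4, 3, 16, 11]
Insert 16: shifted 0 elements -> [-4, 3, 16, 11]
Insert 11: shifted 1 elements -> [-4, 3, 11, 16]


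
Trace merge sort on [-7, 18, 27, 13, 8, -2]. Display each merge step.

Divide and conquer:
  Merge [18] + [27] -> [18, 27]
  Merge [-7] + [18, 27] -> [-7, 18, 27]
  Merge [8] + [-2] -> [-2, 8]
  Merge [13] + [-2, 8] -> [-2, 8, 13]
  Merge [-7, 18, 27] + [-2, 8, 13] -> [-7, -2, 8, 13, 18, 27]


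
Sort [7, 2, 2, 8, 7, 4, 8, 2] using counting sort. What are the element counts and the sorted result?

Count array: [0, 0, 3, 0, 1, 0, 0, 2, 2]
(count[i] = number of elements equal to i)
Cumulative count: [0, 0, 3, 3, 4, 4, 4, 6, 8]
Sorted: [2, 2, 2, 4, 7, 7, 8, 8]


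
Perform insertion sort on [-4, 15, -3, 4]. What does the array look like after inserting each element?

First element -4 is already 'sorted'
Insert 15: shifted 0 elements -> [-4, 15, -3, 4]
Insert -3: shifted 1 elements -> [-4, -3, 15, 4]
Insert 4: shifted 1 elements -> [-4, -3, 4, 15]


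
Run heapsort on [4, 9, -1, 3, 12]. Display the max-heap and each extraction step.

Build heap: [12, 9, -1, 3, 4]
Extract 12: [9, 4, -1, 3, 12]
Extract 9: [4, 3, -1, 9, 12]
Extract 4: [3, -1, 4, 9, 12]
Extract 3: [-1, 3, 4, 9, 12]


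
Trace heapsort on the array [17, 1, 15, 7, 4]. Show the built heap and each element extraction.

Build heap: [17, 7, 15, 1, 4]
Extract 17: [15, 7, 4, 1, 17]
Extract 15: [7, 1, 4, 15, 17]
Extract 7: [4, 1, 7, 15, 17]
Extract 4: [1, 4, 7, 15, 17]


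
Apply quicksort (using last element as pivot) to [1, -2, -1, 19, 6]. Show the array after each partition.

Partition 1: pivot=6 at index 3 -> [1, -2, -1, 6, 19]
Partition 2: pivot=-1 at index 1 -> [-2, -1, 1, 6, 19]


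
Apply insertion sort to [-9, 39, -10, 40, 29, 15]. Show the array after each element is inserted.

First element -9 is already 'sorted'
Insert 39: shifted 0 elements -> [-9, 39, -10, 40, 29, 15]
Insert -10: shifted 2 elements -> [-10, -9, 39, 40, 29, 15]
Insert 40: shifted 0 elements -> [-10, -9, 39, 40, 29, 15]
Insert 29: shifted 2 elements -> [-10, -9, 29, 39, 40, 15]
Insert 15: shifted 3 elements -> [-10, -9, 15, 29, 39, 40]


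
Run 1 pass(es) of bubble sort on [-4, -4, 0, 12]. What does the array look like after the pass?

After pass 1: [-4, -4, 0, 12] (0 swaps)
Total swaps: 0


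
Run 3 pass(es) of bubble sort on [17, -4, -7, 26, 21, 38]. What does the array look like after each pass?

After pass 1: [-4, -7, 17, 21, 26, 38] (3 swaps)
After pass 2: [-7, -4, 17, 21, 26, 38] (1 swaps)
After pass 3: [-7, -4, 17, 21, 26, 38] (0 swaps)
Total swaps: 4


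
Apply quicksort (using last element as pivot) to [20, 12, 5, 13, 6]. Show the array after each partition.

Partition 1: pivot=6 at index 1 -> [5, 6, 20, 13, 12]
Partition 2: pivot=12 at index 2 -> [5, 6, 12, 13, 20]
Partition 3: pivot=20 at index 4 -> [5, 6, 12, 13, 20]


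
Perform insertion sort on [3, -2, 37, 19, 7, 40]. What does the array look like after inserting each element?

First element 3 is already 'sorted'
Insert -2: shifted 1 elements -> [-2, 3, 37, 19, 7, 40]
Insert 37: shifted 0 elements -> [-2, 3, 37, 19, 7, 40]
Insert 19: shifted 1 elements -> [-2, 3, 19, 37, 7, 40]
Insert 7: shifted 2 elements -> [-2, 3, 7, 19, 37, 40]
Insert 40: shifted 0 elements -> [-2, 3, 7, 19, 37, 40]


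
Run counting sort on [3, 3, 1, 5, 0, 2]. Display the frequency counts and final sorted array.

Count array: [1, 1, 1, 2, 0, 1]
(count[i] = number of elements equal to i)
Cumulative count: [1, 2, 3, 5, 5, 6]
Sorted: [0, 1, 2, 3, 3, 5]


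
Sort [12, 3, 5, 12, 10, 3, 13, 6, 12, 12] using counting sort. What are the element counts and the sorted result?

Count array: [0, 0, 0, 2, 0, 1, 1, 0, 0, 0, 1, 0, 4, 1]
(count[i] = number of elements equal to i)
Cumulative count: [0, 0, 0, 2, 2, 3, 4, 4, 4, 4, 5, 5, 9, 10]
Sorted: [3, 3, 5, 6, 10, 12, 12, 12, 12, 13]


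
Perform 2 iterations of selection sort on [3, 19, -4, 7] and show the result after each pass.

Pass 1: Select minimum -4 at index 2, swap -> [-4, 19, 3, 7]
Pass 2: Select minimum 3 at index 2, swap -> [-4, 3, 19, 7]


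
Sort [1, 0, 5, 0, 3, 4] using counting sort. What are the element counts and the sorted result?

Count array: [2, 1, 0, 1, 1, 1]
(count[i] = number of elements equal to i)
Cumulative count: [2, 3, 3, 4, 5, 6]
Sorted: [0, 0, 1, 3, 4, 5]


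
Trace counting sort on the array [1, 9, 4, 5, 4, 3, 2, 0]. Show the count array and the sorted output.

Count array: [1, 1, 1, 1, 2, 1, 0, 0, 0, 1]
(count[i] = number of elements equal to i)
Cumulative count: [1, 2, 3, 4, 6, 7, 7, 7, 7, 8]
Sorted: [0, 1, 2, 3, 4, 4, 5, 9]


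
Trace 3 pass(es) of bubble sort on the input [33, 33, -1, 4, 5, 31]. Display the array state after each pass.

After pass 1: [33, -1, 4, 5, 31, 33] (4 swaps)
After pass 2: [-1, 4, 5, 31, 33, 33] (4 swaps)
After pass 3: [-1, 4, 5, 31, 33, 33] (0 swaps)
Total swaps: 8


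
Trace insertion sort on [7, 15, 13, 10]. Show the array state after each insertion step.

First element 7 is already 'sorted'
Insert 15: shifted 0 elements -> [7, 15, 13, 10]
Insert 13: shifted 1 elements -> [7, 13, 15, 10]
Insert 10: shifted 2 elements -> [7, 10, 13, 15]


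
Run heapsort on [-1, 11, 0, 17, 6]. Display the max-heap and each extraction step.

Build heap: [17, 11, 0, -1, 6]
Extract 17: [11, 6, 0, -1, 17]
Extract 11: [6, -1, 0, 11, 17]
Extract 6: [0, -1, 6, 11, 17]
Extract 0: [-1, 0, 6, 11, 17]


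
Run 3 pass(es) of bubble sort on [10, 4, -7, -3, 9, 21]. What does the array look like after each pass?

After pass 1: [4, -7, -3, 9, 10, 21] (4 swaps)
After pass 2: [-7, -3, 4, 9, 10, 21] (2 swaps)
After pass 3: [-7, -3, 4, 9, 10, 21] (0 swaps)
Total swaps: 6


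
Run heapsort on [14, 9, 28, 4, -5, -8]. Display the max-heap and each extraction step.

Build heap: [28, 9, 14, 4, -5, -8]
Extract 28: [14, 9, -8, 4, -5, 28]
Extract 14: [9, 4, -8, -5, 14, 28]
Extract 9: [4, -5, -8, 9, 14, 28]
Extract 4: [-5, -8, 4, 9, 14, 28]
Extract -5: [-8, -5, 4, 9, 14, 28]


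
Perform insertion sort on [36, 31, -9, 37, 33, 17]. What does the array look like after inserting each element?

First element 36 is already 'sorted'
Insert 31: shifted 1 elements -> [31, 36, -9, 37, 33, 17]
Insert -9: shifted 2 elements -> [-9, 31, 36, 37, 33, 17]
Insert 37: shifted 0 elements -> [-9, 31, 36, 37, 33, 17]
Insert 33: shifted 2 elements -> [-9, 31, 33, 36, 37, 17]
Insert 17: shifted 4 elements -> [-9, 17, 31, 33, 36, 37]


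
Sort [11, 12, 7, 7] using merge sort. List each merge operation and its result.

Divide and conquer:
  Merge [11] + [12] -> [11, 12]
  Merge [7] + [7] -> [7, 7]
  Merge [11, 12] + [7, 7] -> [7, 7, 11, 12]


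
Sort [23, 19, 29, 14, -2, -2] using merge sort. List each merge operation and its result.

Divide and conquer:
  Merge [19] + [29] -> [19, 29]
  Merge [23] + [19, 29] -> [19, 23, 29]
  Merge [-2] + [-2] -> [-2, -2]
  Merge [14] + [-2, -2] -> [-2, -2, 14]
  Merge [19, 23, 29] + [-2, -2, 14] -> [-2, -2, 14, 19, 23, 29]


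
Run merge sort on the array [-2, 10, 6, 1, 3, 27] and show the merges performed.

Divide and conquer:
  Merge [10] + [6] -> [6, 10]
  Merge [-2] + [6, 10] -> [-2, 6, 10]
  Merge [3] + [27] -> [3, 27]
  Merge [1] + [3, 27] -> [1, 3, 27]
  Merge [-2, 6, 10] + [1, 3, 27] -> [-2, 1, 3, 6, 10, 27]


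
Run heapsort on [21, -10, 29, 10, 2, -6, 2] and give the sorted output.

Build heap: [29, 10, 21, -10, 2, -6, 2]
Extract 29: [21, 10, 2, -10, 2, -6, 29]
Extract 21: [10, 2, 2, -10, -6, 21, 29]
Extract 10: [2, -6, 2, -10, 10, 21, 29]
Extract 2: [2, -6, -10, 2, 10, 21, 29]
Extract 2: [-6, -10, 2, 2, 10, 21, 29]
Extract -6: [-10, -6, 2, 2, 10, 21, 29]


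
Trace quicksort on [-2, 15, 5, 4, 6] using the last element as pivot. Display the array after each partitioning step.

Partition 1: pivot=6 at index 3 -> [-2, 5, 4, 6, 15]
Partition 2: pivot=4 at index 1 -> [-2, 4, 5, 6, 15]


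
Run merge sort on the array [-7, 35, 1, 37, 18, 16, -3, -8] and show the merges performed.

Divide and conquer:
  Merge [-7] + [35] -> [-7, 35]
  Merge [1] + [37] -> [1, 37]
  Merge [-7, 35] + [1, 37] -> [-7, 1, 35, 37]
  Merge [18] + [16] -> [16, 18]
  Merge [-3] + [-8] -> [-8, -3]
  Merge [16, 18] + [-8, -3] -> [-8, -3, 16, 18]
  Merge [-7, 1, 35, 37] + [-8, -3, 16, 18] -> [-8, -7, -3, 1, 16, 18, 35, 37]


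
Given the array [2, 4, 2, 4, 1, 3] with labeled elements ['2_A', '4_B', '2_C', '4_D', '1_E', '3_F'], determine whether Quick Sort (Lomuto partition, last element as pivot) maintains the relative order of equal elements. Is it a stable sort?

Trace Quick Sort on the labeled array (the key is the number; the letter only tracks identity):
  Partition indices 0..5 around pivot 3_F -> [2_A, 2_C, 1_E, 3_F, 4_B, 4_D]
  Partition indices 0..2 around pivot 1_E -> [1_E, 2_C, 2_A, 3_F, 4_B, 4_D]
  Partition indices 1..2 around pivot 2_A -> [1_E, 2_C, 2_A, 3_F, 4_B, 4_D]
  Partition indices 4..5 around pivot 4_D -> [1_E, 2_C, 2_A, 3_F, 4_B, 4_D]
Final order: [1_E, 2_C, 2_A, 3_F, 4_B, 4_D]
Equal keys:
  value 2: originally 2_A, 2_C; after sorting 2_C, 2_A -> order changed
  value 4: originally 4_B, 4_D; after sorting 4_B, 4_D -> order preserved
Equal keys were reordered, so Quick Sort is not stable: partition swaps elements across long distances and can reorder equal keys. (One such input is enough; an unstable sort may happen to preserve order on other inputs, but it gives no guarantee.)
Answer: Not stable


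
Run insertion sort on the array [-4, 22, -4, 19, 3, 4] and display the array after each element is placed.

First element -4 is already 'sorted'
Insert 22: shifted 0 elements -> [-4, 22, -4, 19, 3, 4]
Insert -4: shifted 1 elements -> [-4, -4, 22, 19, 3, 4]
Insert 19: shifted 1 elements -> [-4, -4, 19, 22, 3, 4]
Insert 3: shifted 2 elements -> [-4, -4, 3, 19, 22, 4]
Insert 4: shifted 2 elements -> [-4, -4, 3, 4, 19, 22]


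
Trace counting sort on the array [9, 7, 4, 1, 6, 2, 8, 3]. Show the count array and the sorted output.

Count array: [0, 1, 1, 1, 1, 0, 1, 1, 1, 1]
(count[i] = number of elements equal to i)
Cumulative count: [0, 1, 2, 3, 4, 4, 5, 6, 7, 8]
Sorted: [1, 2, 3, 4, 6, 7, 8, 9]


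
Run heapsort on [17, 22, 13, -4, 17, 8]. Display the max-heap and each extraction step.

Build heap: [22, 17, 13, -4, 17, 8]
Extract 22: [17, 17, 13, -4, 8, 22]
Extract 17: [17, 8, 13, -4, 17, 22]
Extract 17: [13, 8, -4, 17, 17, 22]
Extract 13: [8, -4, 13, 17, 17, 22]
Extract 8: [-4, 8, 13, 17, 17, 22]


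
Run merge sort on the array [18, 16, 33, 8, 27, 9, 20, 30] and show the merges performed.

Divide and conquer:
  Merge [18] + [16] -> [16, 18]
  Merge [33] + [8] -> [8, 33]
  Merge [16, 18] + [8, 33] -> [8, 16, 18, 33]
  Merge [27] + [9] -> [9, 27]
  Merge [20] + [30] -> [20, 30]
  Merge [9, 27] + [20, 30] -> [9, 20, 27, 30]
  Merge [8, 16, 18, 33] + [9, 20, 27, 30] -> [8, 9, 16, 18, 20, 27, 30, 33]


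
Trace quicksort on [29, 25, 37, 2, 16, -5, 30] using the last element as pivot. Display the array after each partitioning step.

Partition 1: pivot=30 at index 5 -> [29, 25, 2, 16, -5, 30, 37]
Partition 2: pivot=-5 at index 0 -> [-5, 25, 2, 16, 29, 30, 37]
Partition 3: pivot=29 at index 4 -> [-5, 25, 2, 16, 29, 30, 37]
Partition 4: pivot=16 at index 2 -> [-5, 2, 16, 25, 29, 30, 37]


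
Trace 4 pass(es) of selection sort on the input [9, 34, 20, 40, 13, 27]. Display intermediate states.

Pass 1: Select minimum 9 at index 0, swap -> [9, 34, 20, 40, 13, 27]
Pass 2: Select minimum 13 at index 4, swap -> [9, 13, 20, 40, 34, 27]
Pass 3: Select minimum 20 at index 2, swap -> [9, 13, 20, 40, 34, 27]
Pass 4: Select minimum 27 at index 5, swap -> [9, 13, 20, 27, 34, 40]


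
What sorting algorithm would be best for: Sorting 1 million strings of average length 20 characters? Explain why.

Best choice: MSD radix sort or Mergesort
Reason: MSD radix sort is a non-comparison sort that buckets the strings by successive character positions, running in time proportional to the total number of characters examined rather than O(n log n) string comparisons; mergesort is a stable O(n log n)-comparison alternative that works for arbitrary variable-length keys


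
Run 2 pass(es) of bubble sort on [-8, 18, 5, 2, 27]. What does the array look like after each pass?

After pass 1: [-8, 5, 2, 18, 27] (2 swaps)
After pass 2: [-8, 2, 5, 18, 27] (1 swaps)
Total swaps: 3


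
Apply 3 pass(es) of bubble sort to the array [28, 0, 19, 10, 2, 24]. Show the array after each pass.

After pass 1: [0, 19, 10, 2, 24, 28] (5 swaps)
After pass 2: [0, 10, 2, 19, 24, 28] (2 swaps)
After pass 3: [0, 2, 10, 19, 24, 28] (1 swaps)
Total swaps: 8


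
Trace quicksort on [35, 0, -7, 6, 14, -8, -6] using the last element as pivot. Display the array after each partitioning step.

Partition 1: pivot=-6 at index 2 -> [-7, -8, -6, 6, 14, 0, 35]
Partition 2: pivot=-8 at index 0 -> [-8, -7, -6, 6, 14, 0, 35]
Partition 3: pivot=35 at index 6 -> [-8, -7, -6, 6, 14, 0, 35]
Partition 4: pivot=0 at index 3 -> [-8, -7, -6, 0, 14, 6, 35]
Partition 5: pivot=6 at index 4 -> [-8, -7, -6, 0, 6, 14, 35]


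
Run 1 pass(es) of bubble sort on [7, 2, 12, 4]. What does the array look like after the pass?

After pass 1: [2, 7, 4, 12] (2 swaps)
Total swaps: 2


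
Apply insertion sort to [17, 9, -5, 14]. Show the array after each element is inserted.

First element 17 is already 'sorted'
Insert 9: shifted 1 elements -> [9, 17, -5, 14]
Insert -5: shifted 2 elements -> [-5, 9, 17, 14]
Insert 14: shifted 1 elements -> [-5, 9, 14, 17]


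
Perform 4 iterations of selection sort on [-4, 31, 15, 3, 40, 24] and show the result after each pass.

Pass 1: Select minimum -4 at index 0, swap -> [-4, 31, 15, 3, 40, 24]
Pass 2: Select minimum 3 at index 3, swap -> [-4, 3, 15, 31, 40, 24]
Pass 3: Select minimum 15 at index 2, swap -> [-4, 3, 15, 31, 40, 24]
Pass 4: Select minimum 24 at index 5, swap -> [-4, 3, 15, 24, 40, 31]


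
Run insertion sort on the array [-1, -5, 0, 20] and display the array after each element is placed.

First element -1 is already 'sorted'
Insert -5: shifted 1 elements -> [-5, -1, 0, 20]
Insert 0: shifted 0 elements -> [-5, -1, 0, 20]
Insert 20: shifted 0 elements -> [-5, -1, 0, 20]


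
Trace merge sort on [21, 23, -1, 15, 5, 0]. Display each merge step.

Divide and conquer:
  Merge [23] + [-1] -> [-1, 23]
  Merge [21] + [-1, 23] -> [-1, 21, 23]
  Merge [5] + [0] -> [0, 5]
  Merge [15] + [0, 5] -> [0, 5, 15]
  Merge [-1, 21, 23] + [0, 5, 15] -> [-1, 0, 5, 15, 21, 23]


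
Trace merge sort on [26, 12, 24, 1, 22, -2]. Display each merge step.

Divide and conquer:
  Merge [12] + [24] -> [12, 24]
  Merge [26] + [12, 24] -> [12, 24, 26]
  Merge [22] + [-2] -> [-2, 22]
  Merge [1] + [-2, 22] -> [-2, 1, 22]
  Merge [12, 24, 26] + [-2, 1, 22] -> [-2, 1, 12, 22, 24, 26]


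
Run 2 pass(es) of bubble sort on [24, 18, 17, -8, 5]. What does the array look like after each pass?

After pass 1: [18, 17, -8, 5, 24] (4 swaps)
After pass 2: [17, -8, 5, 18, 24] (3 swaps)
Total swaps: 7


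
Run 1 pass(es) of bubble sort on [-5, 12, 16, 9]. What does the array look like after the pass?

After pass 1: [-5, 12, 9, 16] (1 swaps)
Total swaps: 1


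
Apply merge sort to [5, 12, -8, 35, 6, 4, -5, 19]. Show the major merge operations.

Divide and conquer:
  Merge [5] + [12] -> [5, 12]
  Merge [-8] + [35] -> [-8, 35]
  Merge [5, 12] + [-8, 35] -> [-8, 5, 12, 35]
  Merge [6] + [4] -> [4, 6]
  Merge [-5] + [19] -> [-5, 19]
  Merge [4, 6] + [-5, 19] -> [-5, 4, 6, 19]
  Merge [-8, 5, 12, 35] + [-5, 4, 6, 19] -> [-8, -5, 4, 5, 6, 12, 19, 35]


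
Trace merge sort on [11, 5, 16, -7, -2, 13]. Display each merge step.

Divide and conquer:
  Merge [5] + [16] -> [5, 16]
  Merge [11] + [5, 16] -> [5, 11, 16]
  Merge [-2] + [13] -> [-2, 13]
  Merge [-7] + [-2, 13] -> [-7, -2, 13]
  Merge [5, 11, 16] + [-7, -2, 13] -> [-7, -2, 5, 11, 13, 16]


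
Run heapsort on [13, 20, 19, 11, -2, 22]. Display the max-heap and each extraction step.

Build heap: [22, 20, 19, 11, -2, 13]
Extract 22: [20, 13, 19, 11, -2, 22]
Extract 20: [19, 13, -2, 11, 20, 22]
Extract 19: [13, 11, -2, 19, 20, 22]
Extract 13: [11, -2, 13, 19, 20, 22]
Extract 11: [-2, 11, 13, 19, 20, 22]


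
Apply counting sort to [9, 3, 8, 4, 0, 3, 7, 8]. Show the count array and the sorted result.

Count array: [1, 0, 0, 2, 1, 0, 0, 1, 2, 1]
(count[i] = number of elements equal to i)
Cumulative count: [1, 1, 1, 3, 4, 4, 4, 5, 7, 8]
Sorted: [0, 3, 3, 4, 7, 8, 8, 9]


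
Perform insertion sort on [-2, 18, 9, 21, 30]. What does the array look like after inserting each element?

First element -2 is already 'sorted'
Insert 18: shifted 0 elements -> [-2, 18, 9, 21, 30]
Insert 9: shifted 1 elements -> [-2, 9, 18, 21, 30]
Insert 21: shifted 0 elements -> [-2, 9, 18, 21, 30]
Insert 30: shifted 0 elements -> [-2, 9, 18, 21, 30]


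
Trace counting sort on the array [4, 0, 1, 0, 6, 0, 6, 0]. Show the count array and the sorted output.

Count array: [4, 1, 0, 0, 1, 0, 2]
(count[i] = number of elements equal to i)
Cumulative count: [4, 5, 5, 5, 6, 6, 8]
Sorted: [0, 0, 0, 0, 1, 4, 6, 6]


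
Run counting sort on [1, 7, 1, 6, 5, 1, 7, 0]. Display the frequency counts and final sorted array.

Count array: [1, 3, 0, 0, 0, 1, 1, 2]
(count[i] = number of elements equal to i)
Cumulative count: [1, 4, 4, 4, 4, 5, 6, 8]
Sorted: [0, 1, 1, 1, 5, 6, 7, 7]


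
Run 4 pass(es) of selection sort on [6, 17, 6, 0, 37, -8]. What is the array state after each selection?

Pass 1: Select minimum -8 at index 5, swap -> [-8, 17, 6, 0, 37, 6]
Pass 2: Select minimum 0 at index 3, swap -> [-8, 0, 6, 17, 37, 6]
Pass 3: Select minimum 6 at index 2, swap -> [-8, 0, 6, 17, 37, 6]
Pass 4: Select minimum 6 at index 5, swap -> [-8, 0, 6, 6, 37, 17]


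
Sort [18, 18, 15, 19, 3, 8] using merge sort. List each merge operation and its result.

Divide and conquer:
  Merge [18] + [15] -> [15, 18]
  Merge [18] + [15, 18] -> [15, 18, 18]
  Merge [3] + [8] -> [3, 8]
  Merge [19] + [3, 8] -> [3, 8, 19]
  Merge [15, 18, 18] + [3, 8, 19] -> [3, 8, 15, 18, 18, 19]


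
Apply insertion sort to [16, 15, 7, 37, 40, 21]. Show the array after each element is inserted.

First element 16 is already 'sorted'
Insert 15: shifted 1 elements -> [15, 16, 7, 37, 40, 21]
Insert 7: shifted 2 elements -> [7, 15, 16, 37, 40, 21]
Insert 37: shifted 0 elements -> [7, 15, 16, 37, 40, 21]
Insert 40: shifted 0 elements -> [7, 15, 16, 37, 40, 21]
Insert 21: shifted 2 elements -> [7, 15, 16, 21, 37, 40]


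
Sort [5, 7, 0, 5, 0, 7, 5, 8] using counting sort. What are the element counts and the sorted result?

Count array: [2, 0, 0, 0, 0, 3, 0, 2, 1]
(count[i] = number of elements equal to i)
Cumulative count: [2, 2, 2, 2, 2, 5, 5, 7, 8]
Sorted: [0, 0, 5, 5, 5, 7, 7, 8]


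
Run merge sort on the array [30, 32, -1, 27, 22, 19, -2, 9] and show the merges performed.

Divide and conquer:
  Merge [30] + [32] -> [30, 32]
  Merge [-1] + [27] -> [-1, 27]
  Merge [30, 32] + [-1, 27] -> [-1, 27, 30, 32]
  Merge [22] + [19] -> [19, 22]
  Merge [-2] + [9] -> [-2, 9]
  Merge [19, 22] + [-2, 9] -> [-2, 9, 19, 22]
  Merge [-1, 27, 30, 32] + [-2, 9, 19, 22] -> [-2, -1, 9, 19, 22, 27, 30, 32]


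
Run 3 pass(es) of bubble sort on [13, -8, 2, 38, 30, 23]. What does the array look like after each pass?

After pass 1: [-8, 2, 13, 30, 23, 38] (4 swaps)
After pass 2: [-8, 2, 13, 23, 30, 38] (1 swaps)
After pass 3: [-8, 2, 13, 23, 30, 38] (0 swaps)
Total swaps: 5


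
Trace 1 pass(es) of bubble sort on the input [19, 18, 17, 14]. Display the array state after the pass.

After pass 1: [18, 17, 14, 19] (3 swaps)
Total swaps: 3


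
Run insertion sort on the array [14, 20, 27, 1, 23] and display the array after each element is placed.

First element 14 is already 'sorted'
Insert 20: shifted 0 elements -> [14, 20, 27, 1, 23]
Insert 27: shifted 0 elements -> [14, 20, 27, 1, 23]
Insert 1: shifted 3 elements -> [1, 14, 20, 27, 23]
Insert 23: shifted 1 elements -> [1, 14, 20, 23, 27]


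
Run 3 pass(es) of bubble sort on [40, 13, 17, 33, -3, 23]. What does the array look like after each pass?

After pass 1: [13, 17, 33, -3, 23, 40] (5 swaps)
After pass 2: [13, 17, -3, 23, 33, 40] (2 swaps)
After pass 3: [13, -3, 17, 23, 33, 40] (1 swaps)
Total swaps: 8


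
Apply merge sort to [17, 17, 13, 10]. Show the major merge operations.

Divide and conquer:
  Merge [17] + [17] -> [17, 17]
  Merge [13] + [10] -> [10, 13]
  Merge [17, 17] + [10, 13] -> [10, 13, 17, 17]


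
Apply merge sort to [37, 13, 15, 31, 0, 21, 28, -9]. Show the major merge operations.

Divide and conquer:
  Merge [37] + [13] -> [13, 37]
  Merge [15] + [31] -> [15, 31]
  Merge [13, 37] + [15, 31] -> [13, 15, 31, 37]
  Merge [0] + [21] -> [0, 21]
  Merge [28] + [-9] -> [-9, 28]
  Merge [0, 21] + [-9, 28] -> [-9, 0, 21, 28]
  Merge [13, 15, 31, 37] + [-9, 0, 21, 28] -> [-9, 0, 13, 15, 21, 28, 31, 37]


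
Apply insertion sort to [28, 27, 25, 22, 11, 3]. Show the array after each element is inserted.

First element 28 is already 'sorted'
Insert 27: shifted 1 elements -> [27, 28, 25, 22, 11, 3]
Insert 25: shifted 2 elements -> [25, 27, 28, 22, 11, 3]
Insert 22: shifted 3 elements -> [22, 25, 27, 28, 11, 3]
Insert 11: shifted 4 elements -> [11, 22, 25, 27, 28, 3]
Insert 3: shifted 5 elements -> [3, 11, 22, 25, 27, 28]


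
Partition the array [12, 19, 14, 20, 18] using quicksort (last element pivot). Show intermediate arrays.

Partition 1: pivot=18 at index 2 -> [12, 14, 18, 20, 19]
Partition 2: pivot=14 at index 1 -> [12, 14, 18, 20, 19]
Partition 3: pivot=19 at index 3 -> [12, 14, 18, 19, 20]


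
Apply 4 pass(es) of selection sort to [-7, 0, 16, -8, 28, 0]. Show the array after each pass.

Pass 1: Select minimum -8 at index 3, swap -> [-8, 0, 16, -7, 28, 0]
Pass 2: Select minimum -7 at index 3, swap -> [-8, -7, 16, 0, 28, 0]
Pass 3: Select minimum 0 at index 3, swap -> [-8, -7, 0, 16, 28, 0]
Pass 4: Select minimum 0 at index 5, swap -> [-8, -7, 0, 0, 28, 16]


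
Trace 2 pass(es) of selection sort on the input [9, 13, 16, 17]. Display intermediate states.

Pass 1: Select minimum 9 at index 0, swap -> [9, 13, 16, 17]
Pass 2: Select minimum 13 at index 1, swap -> [9, 13, 16, 17]


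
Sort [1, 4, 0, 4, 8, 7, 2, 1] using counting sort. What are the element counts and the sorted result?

Count array: [1, 2, 1, 0, 2, 0, 0, 1, 1]
(count[i] = number of elements equal to i)
Cumulative count: [1, 3, 4, 4, 6, 6, 6, 7, 8]
Sorted: [0, 1, 1, 2, 4, 4, 7, 8]


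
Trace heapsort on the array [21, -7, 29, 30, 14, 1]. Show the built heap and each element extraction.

Build heap: [30, 21, 29, -7, 14, 1]
Extract 30: [29, 21, 1, -7, 14, 30]
Extract 29: [21, 14, 1, -7, 29, 30]
Extract 21: [14, -7, 1, 21, 29, 30]
Extract 14: [1, -7, 14, 21, 29, 30]
Extract 1: [-7, 1, 14, 21, 29, 30]
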